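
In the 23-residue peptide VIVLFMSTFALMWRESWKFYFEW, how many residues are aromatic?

8

The aromatic amino acids are Phe (F, benzyl), Trp (W, indole), and Tyr (Y, phenol).
Matching residues: F5, F9, W13, W17, F19, Y20, F21, W23.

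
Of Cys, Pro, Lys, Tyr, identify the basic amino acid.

The basic amino acids are Lys (K), Arg (R), and His (H).
Of the listed options, only Lys belongs to this group.

Lys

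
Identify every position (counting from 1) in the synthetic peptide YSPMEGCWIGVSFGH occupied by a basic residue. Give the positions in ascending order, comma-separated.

K, R, and H are the three residues with basic side chains (ε-amine, guanidinium, and imidazole respectively).
Matching residues: H15.

15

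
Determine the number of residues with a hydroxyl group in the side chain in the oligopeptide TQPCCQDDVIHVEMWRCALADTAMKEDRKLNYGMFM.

Serine (S), threonine (T), and tyrosine (Y) each carry a hydroxyl group on the side chain.
Matching residues: T1, T22, Y32.

3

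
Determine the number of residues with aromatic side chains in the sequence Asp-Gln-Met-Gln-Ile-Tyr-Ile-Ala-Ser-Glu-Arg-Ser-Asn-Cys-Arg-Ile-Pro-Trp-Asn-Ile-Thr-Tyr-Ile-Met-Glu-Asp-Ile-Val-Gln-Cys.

3

The aromatic amino acids are Phe (F, benzyl), Trp (W, indole), and Tyr (Y, phenol).
Matching residues: Tyr6, Trp18, Tyr22.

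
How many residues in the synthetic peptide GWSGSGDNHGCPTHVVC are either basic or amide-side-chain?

Basic: H, K, R. Amide-side-chain: N, Q.
Basic residues here: H9, H14 (2).
Amide-side-chain residues here: N8 (1).
The two groups share no amino acid, so total = 2 + 1 = 3.

3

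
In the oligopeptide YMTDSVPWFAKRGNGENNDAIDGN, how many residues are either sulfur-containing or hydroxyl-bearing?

Sulfur-containing: C, M. Hydroxyl-bearing: S, T, Y.
Sulfur-containing residues here: M2 (1).
Hydroxyl-bearing residues here: Y1, T3, S5 (3).
The two groups share no amino acid, so total = 1 + 3 = 4.

4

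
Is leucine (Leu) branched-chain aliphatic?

Yes

The BCAAs are Val, Leu, and Ile — aliphatic side chains with a branch point.
Leucine is in this group.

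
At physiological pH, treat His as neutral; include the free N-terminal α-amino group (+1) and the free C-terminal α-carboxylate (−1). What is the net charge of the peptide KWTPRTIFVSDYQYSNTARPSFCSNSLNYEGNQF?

The side chains ionized at physiological pH are Lys/Arg (+1) and Asp/Glu (−1); with His treated as neutral, nothing else contributes.
Positive (K, R): K1, R5, R19 → +3.
Negative (D, E): D11, E30 → −2.
The N-terminus (+1) and C-terminus (−1) cancel.
Net charge = (+3) + (−2) = +1.

+1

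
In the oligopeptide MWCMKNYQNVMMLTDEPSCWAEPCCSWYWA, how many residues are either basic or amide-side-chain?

4

Basic: H, K, R. Amide-side-chain: N, Q.
Basic residues here: K5 (1).
Amide-side-chain residues here: N6, Q8, N9 (3).
The two groups share no amino acid, so total = 1 + 3 = 4.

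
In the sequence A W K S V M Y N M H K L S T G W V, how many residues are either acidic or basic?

3

Acidic: D, E. Basic: H, K, R.
Acidic residues here: none (0).
Basic residues here: K3, H10, K11 (3).
The two groups share no amino acid, so total = 0 + 3 = 3.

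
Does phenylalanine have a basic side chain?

No

The basic amino acids are Lys (K), Arg (R), and His (H).
Phenylalanine is not in this group.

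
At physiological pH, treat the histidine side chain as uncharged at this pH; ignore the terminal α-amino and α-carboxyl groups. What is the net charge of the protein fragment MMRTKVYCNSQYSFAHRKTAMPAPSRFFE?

+4

Near pH 7.4, K and R contribute +1 each, D and E contribute −1 each, and every other side chain (His included, as stated) is uncharged.
Positive (K, R): R3, K5, R17, K18, R26 → +5.
Negative (D, E): E29 → −1.
Net charge = (+5) + (−1) = +4.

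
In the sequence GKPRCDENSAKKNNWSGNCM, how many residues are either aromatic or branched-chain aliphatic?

1

Aromatic: F, W, Y. Branched-chain aliphatic: I, L, V.
Aromatic residues here: W15 (1).
Branched-chain aliphatic residues here: none (0).
The two groups share no amino acid, so total = 1 + 0 = 1.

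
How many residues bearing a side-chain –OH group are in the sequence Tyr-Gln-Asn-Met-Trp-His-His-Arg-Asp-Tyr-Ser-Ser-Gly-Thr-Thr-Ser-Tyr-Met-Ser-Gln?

9

The –OH-bearing residues are Ser, Thr (aliphatic alcohols), and Tyr (phenol).
Matching residues: Tyr1, Tyr10, Ser11, Ser12, Thr14, Thr15, Ser16, Tyr17, Ser19.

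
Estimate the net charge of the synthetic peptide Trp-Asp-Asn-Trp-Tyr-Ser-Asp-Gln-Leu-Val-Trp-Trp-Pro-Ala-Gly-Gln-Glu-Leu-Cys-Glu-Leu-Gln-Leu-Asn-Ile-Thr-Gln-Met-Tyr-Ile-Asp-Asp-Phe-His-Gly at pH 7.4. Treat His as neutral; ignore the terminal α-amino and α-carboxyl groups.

At pH ~7.4 the Lys and Arg side chains are protonated (+1), the Asp and Glu side chains are deprotonated (−1), and with His taken as neutral all other side chains carry no charge.
Positive (K, R): none → +0.
Negative (D, E): Asp2, Asp7, Glu17, Glu20, Asp31, Asp32 → −6.
Net charge = (+0) + (−6) = −6.

-6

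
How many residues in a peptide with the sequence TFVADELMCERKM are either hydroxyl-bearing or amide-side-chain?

Hydroxyl-bearing: S, T, Y. Amide-side-chain: N, Q.
Hydroxyl-bearing residues here: T1 (1).
Amide-side-chain residues here: none (0).
The two groups share no amino acid, so total = 1 + 0 = 1.

1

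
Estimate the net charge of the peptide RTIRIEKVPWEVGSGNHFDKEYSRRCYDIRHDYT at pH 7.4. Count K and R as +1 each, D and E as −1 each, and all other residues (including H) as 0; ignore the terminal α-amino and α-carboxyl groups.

+1

Positive (K, R): R1, R4, K7, K20, R24, R25, R30 → +7.
Negative (D, E): E6, E11, D19, E21, D28, D32 → −6.
Net charge = (+7) + (−6) = +1.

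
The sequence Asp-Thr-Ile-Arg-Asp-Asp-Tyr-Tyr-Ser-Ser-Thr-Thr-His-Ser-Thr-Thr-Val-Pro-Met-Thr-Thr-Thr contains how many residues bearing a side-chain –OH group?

Serine (S), threonine (T), and tyrosine (Y) each carry a hydroxyl group on the side chain.
Matching residues: Thr2, Tyr7, Tyr8, Ser9, Ser10, Thr11, Thr12, Ser14, Thr15, Thr16, Thr20, Thr21, Thr22.

13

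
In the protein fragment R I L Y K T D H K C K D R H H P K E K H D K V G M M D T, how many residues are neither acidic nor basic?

11

Acidic: D, E. Basic: K, R, H. All other residues are neither.
Matching residues: I2, L3, Y4, T6, C10, P16, V23, G24, M25, M26, T28.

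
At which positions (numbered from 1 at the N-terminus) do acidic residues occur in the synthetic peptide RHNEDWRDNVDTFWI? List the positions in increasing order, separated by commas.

4, 5, 8, 11

Aspartate (D) and glutamate (E) have carboxylic-acid side chains and are the acidic amino acids.
Matching residues: E4, D5, D8, D11.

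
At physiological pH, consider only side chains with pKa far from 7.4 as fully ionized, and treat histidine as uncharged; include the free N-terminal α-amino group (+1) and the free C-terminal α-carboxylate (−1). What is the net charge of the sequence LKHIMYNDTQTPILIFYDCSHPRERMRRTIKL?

The side chains ionized at physiological pH are Lys/Arg (+1) and Asp/Glu (−1); with His treated as neutral, nothing else contributes.
Positive (K, R): K2, R23, R25, R27, R28, K31 → +6.
Negative (D, E): D8, D18, E24 → −3.
The N-terminus (+1) and C-terminus (−1) cancel.
Net charge = (+6) + (−3) = +3.

+3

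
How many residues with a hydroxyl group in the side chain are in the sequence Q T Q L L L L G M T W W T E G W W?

Serine (S), threonine (T), and tyrosine (Y) each carry a hydroxyl group on the side chain.
Matching residues: T2, T10, T13.

3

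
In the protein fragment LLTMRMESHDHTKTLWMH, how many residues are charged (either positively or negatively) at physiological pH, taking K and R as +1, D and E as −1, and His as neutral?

4

Charged side chains at pH ~7.4: K, R (positive); D, E (negative).
Matching residues: R5, E7, D10, K13.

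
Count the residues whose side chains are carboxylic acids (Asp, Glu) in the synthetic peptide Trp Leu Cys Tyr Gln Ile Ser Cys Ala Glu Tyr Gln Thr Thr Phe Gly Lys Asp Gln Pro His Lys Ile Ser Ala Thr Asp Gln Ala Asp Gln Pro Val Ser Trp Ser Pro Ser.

Matching residues: Glu10, Asp18, Asp27, Asp30.

4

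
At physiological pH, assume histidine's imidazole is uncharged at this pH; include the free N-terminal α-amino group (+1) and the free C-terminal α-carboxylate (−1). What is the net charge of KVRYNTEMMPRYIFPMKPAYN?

+3

At pH ~7.4 the Lys and Arg side chains are protonated (+1), the Asp and Glu side chains are deprotonated (−1), and with His taken as neutral all other side chains carry no charge.
Positive (K, R): K1, R3, R11, K17 → +4.
Negative (D, E): E7 → −1.
The N-terminus (+1) and C-terminus (−1) cancel.
Net charge = (+4) + (−1) = +3.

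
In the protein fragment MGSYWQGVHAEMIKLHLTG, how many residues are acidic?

1

Only D (aspartate) and E (glutamate) carry a side-chain carboxylic acid.
Matching residues: E11.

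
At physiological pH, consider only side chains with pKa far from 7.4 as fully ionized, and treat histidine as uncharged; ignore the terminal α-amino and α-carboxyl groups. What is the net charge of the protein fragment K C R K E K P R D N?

+3

Near pH 7.4, K and R contribute +1 each, D and E contribute −1 each, and every other side chain (His included, as stated) is uncharged.
Positive (K, R): K1, R3, K4, K6, R8 → +5.
Negative (D, E): E5, D9 → −2.
Net charge = (+5) + (−2) = +3.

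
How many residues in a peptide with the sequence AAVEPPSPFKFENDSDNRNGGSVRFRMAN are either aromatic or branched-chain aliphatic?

5

Aromatic: F, W, Y. Branched-chain aliphatic: I, L, V.
Aromatic residues here: F9, F11, F25 (3).
Branched-chain aliphatic residues here: V3, V23 (2).
The two groups share no amino acid, so total = 3 + 2 = 5.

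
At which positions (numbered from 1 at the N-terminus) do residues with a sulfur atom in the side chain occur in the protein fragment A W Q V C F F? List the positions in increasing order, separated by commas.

Only Cys (C) and Met (M) have a sulfur atom in the side chain.
Matching residues: C5.

5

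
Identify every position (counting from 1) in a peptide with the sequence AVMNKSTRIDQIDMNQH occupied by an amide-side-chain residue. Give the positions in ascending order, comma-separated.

Matching residues: N4, Q11, N15, Q16.

4, 11, 15, 16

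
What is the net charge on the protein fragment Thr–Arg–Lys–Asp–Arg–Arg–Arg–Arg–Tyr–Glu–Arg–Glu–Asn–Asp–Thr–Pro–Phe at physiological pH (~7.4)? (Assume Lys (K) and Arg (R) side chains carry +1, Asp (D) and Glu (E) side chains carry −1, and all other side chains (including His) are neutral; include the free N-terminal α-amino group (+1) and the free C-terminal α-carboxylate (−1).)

Positive (K, R): Arg2, Lys3, Arg5, Arg6, Arg7, Arg8, Arg11 → +7.
Negative (D, E): Asp4, Glu10, Glu12, Asp14 → −4.
The N-terminus (+1) and C-terminus (−1) cancel.
Net charge = (+7) + (−4) = +3.

+3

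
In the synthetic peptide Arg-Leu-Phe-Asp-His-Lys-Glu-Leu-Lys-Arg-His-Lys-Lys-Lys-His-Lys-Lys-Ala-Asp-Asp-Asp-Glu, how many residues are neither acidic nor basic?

4

Acidic: D, E. Basic: K, R, H. All other residues are neither.
Matching residues: Leu2, Phe3, Leu8, Ala18.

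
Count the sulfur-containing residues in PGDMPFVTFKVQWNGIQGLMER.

Cysteine (C, thiol) and methionine (M, thioether) are the two sulfur-containing amino acids.
Matching residues: M4, M20.

2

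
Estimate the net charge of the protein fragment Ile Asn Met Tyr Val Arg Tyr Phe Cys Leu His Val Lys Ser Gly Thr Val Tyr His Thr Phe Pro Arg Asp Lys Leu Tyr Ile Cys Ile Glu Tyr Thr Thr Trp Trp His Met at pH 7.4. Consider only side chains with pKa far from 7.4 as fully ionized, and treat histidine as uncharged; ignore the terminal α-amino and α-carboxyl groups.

+2

The side chains ionized at physiological pH are Lys/Arg (+1) and Asp/Glu (−1); with His treated as neutral, nothing else contributes.
Positive (K, R): Arg6, Lys13, Arg23, Lys25 → +4.
Negative (D, E): Asp24, Glu31 → −2.
Net charge = (+4) + (−2) = +2.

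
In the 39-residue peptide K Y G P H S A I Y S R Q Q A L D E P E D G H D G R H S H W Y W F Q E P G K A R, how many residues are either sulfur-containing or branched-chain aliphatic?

Sulfur-containing: C, M. Branched-chain aliphatic: I, L, V.
Sulfur-containing residues here: none (0).
Branched-chain aliphatic residues here: I8, L15 (2).
The two groups share no amino acid, so total = 0 + 2 = 2.

2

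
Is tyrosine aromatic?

Yes

The aromatic amino acids are Phe (F, benzyl), Trp (W, indole), and Tyr (Y, phenol).
Tyrosine is in this group.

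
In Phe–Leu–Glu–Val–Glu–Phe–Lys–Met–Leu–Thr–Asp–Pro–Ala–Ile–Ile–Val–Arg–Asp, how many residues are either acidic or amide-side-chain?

4

Acidic: D, E. Amide-side-chain: N, Q.
Acidic residues here: Glu3, Glu5, Asp11, Asp18 (4).
Amide-side-chain residues here: none (0).
The two groups share no amino acid, so total = 4 + 0 = 4.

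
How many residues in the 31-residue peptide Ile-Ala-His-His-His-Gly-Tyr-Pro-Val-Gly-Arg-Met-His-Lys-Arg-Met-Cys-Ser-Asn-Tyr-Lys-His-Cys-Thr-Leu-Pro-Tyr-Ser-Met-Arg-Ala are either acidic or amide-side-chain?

1

Acidic: D, E. Amide-side-chain: N, Q.
Acidic residues here: none (0).
Amide-side-chain residues here: Asn19 (1).
The two groups share no amino acid, so total = 0 + 1 = 1.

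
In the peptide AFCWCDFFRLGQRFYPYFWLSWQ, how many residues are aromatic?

10

The aromatic amino acids are Phe (F, benzyl), Trp (W, indole), and Tyr (Y, phenol).
Matching residues: F2, W4, F7, F8, F14, Y15, Y17, F18, W19, W22.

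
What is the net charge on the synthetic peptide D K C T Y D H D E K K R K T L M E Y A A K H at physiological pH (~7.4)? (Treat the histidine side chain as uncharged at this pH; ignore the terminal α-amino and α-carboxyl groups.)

+1

Near pH 7.4, K and R contribute +1 each, D and E contribute −1 each, and every other side chain (His included, as stated) is uncharged.
Positive (K, R): K2, K10, K11, R12, K13, K21 → +6.
Negative (D, E): D1, D6, D8, E9, E17 → −5.
Net charge = (+6) + (−5) = +1.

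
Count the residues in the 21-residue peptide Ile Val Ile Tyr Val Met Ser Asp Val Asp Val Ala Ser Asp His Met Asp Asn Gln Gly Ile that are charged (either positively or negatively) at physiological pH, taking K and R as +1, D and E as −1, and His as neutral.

4

Charged side chains at pH ~7.4: K, R (positive); D, E (negative).
Matching residues: Asp8, Asp10, Asp14, Asp17.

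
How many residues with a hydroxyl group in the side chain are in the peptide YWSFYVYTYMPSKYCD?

8

S, T, and Y are the three residues with a side-chain hydroxyl.
Matching residues: Y1, S3, Y5, Y7, T8, Y9, S12, Y14.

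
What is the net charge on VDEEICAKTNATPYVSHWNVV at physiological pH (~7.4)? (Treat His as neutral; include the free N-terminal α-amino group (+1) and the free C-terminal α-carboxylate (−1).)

-2

Near pH 7.4, K and R contribute +1 each, D and E contribute −1 each, and every other side chain (His included, as stated) is uncharged.
Positive (K, R): K8 → +1.
Negative (D, E): D2, E3, E4 → −3.
The N-terminus (+1) and C-terminus (−1) cancel.
Net charge = (+1) + (−3) = −2.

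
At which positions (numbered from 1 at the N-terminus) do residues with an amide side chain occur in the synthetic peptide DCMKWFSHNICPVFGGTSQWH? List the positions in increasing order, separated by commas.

The amide-side-chain residues are Asn (N) and Gln (Q).
Matching residues: N9, Q19.

9, 19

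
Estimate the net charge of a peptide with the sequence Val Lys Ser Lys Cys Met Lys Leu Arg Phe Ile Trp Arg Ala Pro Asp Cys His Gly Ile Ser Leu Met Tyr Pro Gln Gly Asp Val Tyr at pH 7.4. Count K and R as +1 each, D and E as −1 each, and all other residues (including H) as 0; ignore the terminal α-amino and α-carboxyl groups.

Positive (K, R): Lys2, Lys4, Lys7, Arg9, Arg13 → +5.
Negative (D, E): Asp16, Asp28 → −2.
Net charge = (+5) + (−2) = +3.

+3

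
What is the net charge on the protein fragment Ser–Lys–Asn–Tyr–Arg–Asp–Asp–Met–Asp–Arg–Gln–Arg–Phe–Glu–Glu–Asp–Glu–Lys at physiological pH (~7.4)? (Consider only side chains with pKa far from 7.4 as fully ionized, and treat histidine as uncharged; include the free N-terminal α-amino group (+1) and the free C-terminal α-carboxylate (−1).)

Near pH 7.4, K and R contribute +1 each, D and E contribute −1 each, and every other side chain (His included, as stated) is uncharged.
Positive (K, R): Lys2, Arg5, Arg10, Arg12, Lys18 → +5.
Negative (D, E): Asp6, Asp7, Asp9, Glu14, Glu15, Asp16, Glu17 → −7.
The N-terminus (+1) and C-terminus (−1) cancel.
Net charge = (+5) + (−7) = −2.

-2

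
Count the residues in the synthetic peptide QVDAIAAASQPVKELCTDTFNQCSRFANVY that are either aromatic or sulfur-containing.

5

Aromatic: F, W, Y. Sulfur-containing: C, M.
Aromatic residues here: F20, F26, Y30 (3).
Sulfur-containing residues here: C16, C23 (2).
The two groups share no amino acid, so total = 3 + 2 = 5.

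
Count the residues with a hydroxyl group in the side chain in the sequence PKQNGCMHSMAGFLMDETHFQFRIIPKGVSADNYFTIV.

5

S, T, and Y are the three residues with a side-chain hydroxyl.
Matching residues: S9, T18, S30, Y34, T36.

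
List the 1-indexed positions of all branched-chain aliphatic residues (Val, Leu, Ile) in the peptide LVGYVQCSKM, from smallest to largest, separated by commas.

1, 2, 5

Matching residues: L1, V2, V5.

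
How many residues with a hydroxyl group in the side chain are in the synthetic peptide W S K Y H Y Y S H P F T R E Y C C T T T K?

Serine (S), threonine (T), and tyrosine (Y) each carry a hydroxyl group on the side chain.
Matching residues: S2, Y4, Y6, Y7, S8, T12, Y15, T18, T19, T20.

10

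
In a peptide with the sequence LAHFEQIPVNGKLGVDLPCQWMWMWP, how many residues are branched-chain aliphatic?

V, L, and I make up the branched-chain aliphatic group.
Matching residues: L1, I7, V9, L13, V15, L17.

6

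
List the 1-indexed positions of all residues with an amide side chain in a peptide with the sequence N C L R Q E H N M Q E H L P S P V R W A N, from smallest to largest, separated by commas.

1, 5, 8, 10, 21

Only N (asparagine) and Q (glutamine) carry a side-chain carboxamide.
Matching residues: N1, Q5, N8, Q10, N21.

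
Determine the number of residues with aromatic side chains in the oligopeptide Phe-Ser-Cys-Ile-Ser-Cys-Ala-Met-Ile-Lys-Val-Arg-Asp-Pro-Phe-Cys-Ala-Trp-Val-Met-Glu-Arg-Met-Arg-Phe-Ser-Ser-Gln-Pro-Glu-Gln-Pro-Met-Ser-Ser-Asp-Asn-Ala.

F, W, and Y each carry an aromatic ring on the side chain.
Matching residues: Phe1, Phe15, Trp18, Phe25.

4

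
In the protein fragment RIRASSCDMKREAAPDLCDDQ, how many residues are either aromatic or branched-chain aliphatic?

Aromatic: F, W, Y. Branched-chain aliphatic: I, L, V.
Aromatic residues here: none (0).
Branched-chain aliphatic residues here: I2, L17 (2).
The two groups share no amino acid, so total = 0 + 2 = 2.

2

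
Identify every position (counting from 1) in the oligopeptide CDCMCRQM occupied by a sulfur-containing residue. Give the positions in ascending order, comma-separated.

1, 3, 4, 5, 8

Cysteine (C, thiol) and methionine (M, thioether) are the two sulfur-containing amino acids.
Matching residues: C1, C3, M4, C5, M8.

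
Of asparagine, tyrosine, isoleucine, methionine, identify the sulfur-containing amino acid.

methionine

Cysteine (C, thiol) and methionine (M, thioether) are the two sulfur-containing amino acids.
Of the listed options, only methionine belongs to this group.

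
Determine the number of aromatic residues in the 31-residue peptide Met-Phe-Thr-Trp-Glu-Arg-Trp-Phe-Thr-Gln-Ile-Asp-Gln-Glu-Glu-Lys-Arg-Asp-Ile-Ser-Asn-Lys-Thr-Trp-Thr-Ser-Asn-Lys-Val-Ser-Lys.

5

Phenylalanine (F), tryptophan (W), and tyrosine (Y) have aromatic ring side chains.
Matching residues: Phe2, Trp4, Trp7, Phe8, Trp24.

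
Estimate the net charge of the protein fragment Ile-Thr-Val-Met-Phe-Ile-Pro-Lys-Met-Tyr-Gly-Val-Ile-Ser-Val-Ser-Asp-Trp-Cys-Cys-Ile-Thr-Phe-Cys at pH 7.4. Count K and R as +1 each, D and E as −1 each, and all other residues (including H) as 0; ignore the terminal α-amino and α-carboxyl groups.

Positive (K, R): Lys8 → +1.
Negative (D, E): Asp17 → −1.
Net charge = (+1) + (−1) = 0.

0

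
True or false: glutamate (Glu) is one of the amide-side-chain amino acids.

False

The amide-side-chain residues are Asn (N) and Gln (Q).
Glutamate is not in this group.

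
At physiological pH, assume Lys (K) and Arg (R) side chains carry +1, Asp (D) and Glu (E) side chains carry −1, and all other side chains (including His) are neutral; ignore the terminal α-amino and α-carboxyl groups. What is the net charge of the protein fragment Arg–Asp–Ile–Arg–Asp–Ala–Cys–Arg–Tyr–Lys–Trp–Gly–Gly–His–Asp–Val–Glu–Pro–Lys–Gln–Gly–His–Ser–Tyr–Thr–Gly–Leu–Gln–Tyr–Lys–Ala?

Positive (K, R): Arg1, Arg4, Arg8, Lys10, Lys19, Lys30 → +6.
Negative (D, E): Asp2, Asp5, Asp15, Glu17 → −4.
Net charge = (+6) + (−4) = +2.

+2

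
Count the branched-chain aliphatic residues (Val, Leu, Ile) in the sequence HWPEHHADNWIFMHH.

1

Matching residues: I11.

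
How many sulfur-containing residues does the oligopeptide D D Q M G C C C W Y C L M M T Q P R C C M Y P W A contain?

Cysteine (C, thiol) and methionine (M, thioether) are the two sulfur-containing amino acids.
Matching residues: M4, C6, C7, C8, C11, M13, M14, C19, C20, M21.

10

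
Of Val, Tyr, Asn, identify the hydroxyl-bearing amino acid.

Tyr

The –OH-bearing residues are Ser, Thr (aliphatic alcohols), and Tyr (phenol).
Of the listed options, only Tyr belongs to this group.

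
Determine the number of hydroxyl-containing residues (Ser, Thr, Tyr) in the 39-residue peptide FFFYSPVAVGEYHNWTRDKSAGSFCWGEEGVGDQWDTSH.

Matching residues: Y4, S5, Y12, T16, S20, S23, T37, S38.

8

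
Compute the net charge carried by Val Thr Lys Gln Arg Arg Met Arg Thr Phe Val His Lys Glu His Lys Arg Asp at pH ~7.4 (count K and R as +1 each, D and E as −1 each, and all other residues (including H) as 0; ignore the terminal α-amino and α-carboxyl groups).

Positive (K, R): Lys3, Arg5, Arg6, Arg8, Lys13, Lys16, Arg17 → +7.
Negative (D, E): Glu14, Asp18 → −2.
Net charge = (+7) + (−2) = +5.

+5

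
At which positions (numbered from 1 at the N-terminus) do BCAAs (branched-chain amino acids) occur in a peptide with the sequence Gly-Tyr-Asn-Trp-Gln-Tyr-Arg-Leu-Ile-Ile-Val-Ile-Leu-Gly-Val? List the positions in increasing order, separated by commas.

8, 9, 10, 11, 12, 13, 15

V, L, and I make up the branched-chain aliphatic group.
Matching residues: Leu8, Ile9, Ile10, Val11, Ile12, Leu13, Val15.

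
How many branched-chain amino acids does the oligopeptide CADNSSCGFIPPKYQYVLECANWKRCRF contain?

3

The BCAAs are Val, Leu, and Ile — aliphatic side chains with a branch point.
Matching residues: I10, V17, L18.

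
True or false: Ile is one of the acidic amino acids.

Only D (aspartate) and E (glutamate) carry a side-chain carboxylic acid.
Isoleucine is not in this group.

False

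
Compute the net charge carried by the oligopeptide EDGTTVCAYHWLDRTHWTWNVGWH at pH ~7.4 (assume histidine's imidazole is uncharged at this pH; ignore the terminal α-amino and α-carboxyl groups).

-2

The side chains ionized at physiological pH are Lys/Arg (+1) and Asp/Glu (−1); with His treated as neutral, nothing else contributes.
Positive (K, R): R14 → +1.
Negative (D, E): E1, D2, D13 → −3.
Net charge = (+1) + (−3) = −2.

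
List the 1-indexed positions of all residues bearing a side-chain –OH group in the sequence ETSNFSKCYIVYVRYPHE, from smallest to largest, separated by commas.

The –OH-bearing residues are Ser, Thr (aliphatic alcohols), and Tyr (phenol).
Matching residues: T2, S3, S6, Y9, Y12, Y15.

2, 3, 6, 9, 12, 15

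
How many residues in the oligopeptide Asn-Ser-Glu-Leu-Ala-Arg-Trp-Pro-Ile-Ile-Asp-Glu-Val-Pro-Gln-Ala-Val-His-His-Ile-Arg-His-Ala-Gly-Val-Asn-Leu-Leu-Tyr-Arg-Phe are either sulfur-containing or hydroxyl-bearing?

Sulfur-containing: C, M. Hydroxyl-bearing: S, T, Y.
Sulfur-containing residues here: none (0).
Hydroxyl-bearing residues here: Ser2, Tyr29 (2).
The two groups share no amino acid, so total = 0 + 2 = 2.

2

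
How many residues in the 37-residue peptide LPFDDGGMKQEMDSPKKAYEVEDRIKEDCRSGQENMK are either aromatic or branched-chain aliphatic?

5

Aromatic: F, W, Y. Branched-chain aliphatic: I, L, V.
Aromatic residues here: F3, Y19 (2).
Branched-chain aliphatic residues here: L1, V21, I25 (3).
The two groups share no amino acid, so total = 2 + 3 = 5.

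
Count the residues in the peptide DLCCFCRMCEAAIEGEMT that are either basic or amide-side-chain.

1

Basic: H, K, R. Amide-side-chain: N, Q.
Basic residues here: R7 (1).
Amide-side-chain residues here: none (0).
The two groups share no amino acid, so total = 1 + 0 = 1.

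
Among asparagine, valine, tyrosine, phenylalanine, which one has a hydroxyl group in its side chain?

The –OH-bearing residues are Ser, Thr (aliphatic alcohols), and Tyr (phenol).
Of the listed options, only tyrosine belongs to this group.

tyrosine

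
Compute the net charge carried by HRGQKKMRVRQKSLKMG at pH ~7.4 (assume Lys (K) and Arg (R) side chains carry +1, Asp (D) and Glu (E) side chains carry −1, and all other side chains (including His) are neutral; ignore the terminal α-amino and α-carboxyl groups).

Positive (K, R): R2, K5, K6, R8, R10, K12, K15 → +7.
Negative (D, E): none → −0.
Net charge = (+7) + (−0) = +7.

+7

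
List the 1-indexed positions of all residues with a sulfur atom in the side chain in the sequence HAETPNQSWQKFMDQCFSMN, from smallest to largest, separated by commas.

Cysteine (C, thiol) and methionine (M, thioether) are the two sulfur-containing amino acids.
Matching residues: M13, C16, M19.

13, 16, 19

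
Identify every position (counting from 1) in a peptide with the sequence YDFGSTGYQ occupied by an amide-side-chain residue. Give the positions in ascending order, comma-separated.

Matching residues: Q9.

9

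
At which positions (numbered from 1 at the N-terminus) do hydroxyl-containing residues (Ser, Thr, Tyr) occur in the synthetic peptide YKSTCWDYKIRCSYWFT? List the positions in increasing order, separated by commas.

1, 3, 4, 8, 13, 14, 17

Matching residues: Y1, S3, T4, Y8, S13, Y14, T17.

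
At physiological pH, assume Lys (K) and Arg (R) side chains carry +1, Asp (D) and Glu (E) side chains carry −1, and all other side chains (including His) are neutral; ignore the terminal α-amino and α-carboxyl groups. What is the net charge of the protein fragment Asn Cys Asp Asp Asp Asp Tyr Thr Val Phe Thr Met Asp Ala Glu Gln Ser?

Positive (K, R): none → +0.
Negative (D, E): Asp3, Asp4, Asp5, Asp6, Asp13, Glu15 → −6.
Net charge = (+0) + (−6) = −6.

-6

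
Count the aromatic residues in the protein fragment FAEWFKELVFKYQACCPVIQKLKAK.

5

Phenylalanine (F), tryptophan (W), and tyrosine (Y) have aromatic ring side chains.
Matching residues: F1, W4, F5, F10, Y12.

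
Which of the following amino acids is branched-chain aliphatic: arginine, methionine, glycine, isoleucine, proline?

V, L, and I make up the branched-chain aliphatic group.
Of the listed options, only isoleucine belongs to this group.

isoleucine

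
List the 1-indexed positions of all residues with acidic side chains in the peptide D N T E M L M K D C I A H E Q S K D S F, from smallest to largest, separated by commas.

1, 4, 9, 14, 18

The acidic residues are Asp (D) and Glu (E), whose side chains end in a carboxylate group.
Matching residues: D1, E4, D9, E14, D18.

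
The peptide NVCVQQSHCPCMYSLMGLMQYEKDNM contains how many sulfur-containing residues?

The sulfur-bearing residues are cysteine (–SH) and methionine (–S–CH₃).
Matching residues: C3, C9, C11, M12, M16, M19, M26.

7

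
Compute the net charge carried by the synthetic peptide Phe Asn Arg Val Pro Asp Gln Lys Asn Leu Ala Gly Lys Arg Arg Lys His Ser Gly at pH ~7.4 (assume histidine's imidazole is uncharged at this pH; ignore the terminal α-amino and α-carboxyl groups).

The side chains ionized at physiological pH are Lys/Arg (+1) and Asp/Glu (−1); with His treated as neutral, nothing else contributes.
Positive (K, R): Arg3, Lys8, Lys13, Arg14, Arg15, Lys16 → +6.
Negative (D, E): Asp6 → −1.
Net charge = (+6) + (−1) = +5.

+5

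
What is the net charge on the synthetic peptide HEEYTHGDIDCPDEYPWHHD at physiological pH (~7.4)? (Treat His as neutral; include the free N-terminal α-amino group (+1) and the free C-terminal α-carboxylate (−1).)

Near pH 7.4, K and R contribute +1 each, D and E contribute −1 each, and every other side chain (His included, as stated) is uncharged.
Positive (K, R): none → +0.
Negative (D, E): E2, E3, D8, D10, D13, E14, D20 → −7.
The N-terminus (+1) and C-terminus (−1) cancel.
Net charge = (+0) + (−7) = −7.

-7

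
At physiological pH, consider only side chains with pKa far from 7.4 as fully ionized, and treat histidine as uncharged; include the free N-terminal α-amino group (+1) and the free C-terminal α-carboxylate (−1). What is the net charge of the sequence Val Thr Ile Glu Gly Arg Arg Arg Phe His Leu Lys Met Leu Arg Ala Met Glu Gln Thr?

Near pH 7.4, K and R contribute +1 each, D and E contribute −1 each, and every other side chain (His included, as stated) is uncharged.
Positive (K, R): Arg6, Arg7, Arg8, Lys12, Arg15 → +5.
Negative (D, E): Glu4, Glu18 → −2.
The N-terminus (+1) and C-terminus (−1) cancel.
Net charge = (+5) + (−2) = +3.

+3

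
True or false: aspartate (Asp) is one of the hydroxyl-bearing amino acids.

Serine (S), threonine (T), and tyrosine (Y) each carry a hydroxyl group on the side chain.
Aspartate is not in this group.

False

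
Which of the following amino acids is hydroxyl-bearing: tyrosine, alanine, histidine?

The –OH-bearing residues are Ser, Thr (aliphatic alcohols), and Tyr (phenol).
Of the listed options, only tyrosine belongs to this group.

tyrosine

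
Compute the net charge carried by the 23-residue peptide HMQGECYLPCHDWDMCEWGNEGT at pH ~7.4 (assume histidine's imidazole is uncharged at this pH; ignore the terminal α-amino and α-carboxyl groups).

-5

The side chains ionized at physiological pH are Lys/Arg (+1) and Asp/Glu (−1); with His treated as neutral, nothing else contributes.
Positive (K, R): none → +0.
Negative (D, E): E5, D12, D14, E17, E21 → −5.
Net charge = (+0) + (−5) = −5.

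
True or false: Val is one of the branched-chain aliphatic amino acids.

True

V, L, and I make up the branched-chain aliphatic group.
Valine is in this group.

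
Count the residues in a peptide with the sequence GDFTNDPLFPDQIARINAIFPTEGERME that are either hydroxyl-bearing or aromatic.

Hydroxyl-bearing: S, T, Y. Aromatic: F, W, Y.
Hydroxyl-bearing residues here: T4, T22 (2).
Aromatic residues here: F3, F9, F20 (3).
(Y belongs to both groups, but none appear in this sequence.) Total = 2 + 3 = 5.

5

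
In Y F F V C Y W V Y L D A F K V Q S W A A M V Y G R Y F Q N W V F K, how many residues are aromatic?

The aromatic amino acids are Phe (F, benzyl), Trp (W, indole), and Tyr (Y, phenol).
Matching residues: Y1, F2, F3, Y6, W7, Y9, F13, W18, Y23, Y26, F27, W30, F32.

13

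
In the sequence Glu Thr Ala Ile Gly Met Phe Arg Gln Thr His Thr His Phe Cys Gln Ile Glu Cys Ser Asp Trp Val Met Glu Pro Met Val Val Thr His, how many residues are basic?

4

Lysine (K), arginine (R), and histidine (H) have basic, nitrogen-containing side chains.
Matching residues: Arg8, His11, His13, His31.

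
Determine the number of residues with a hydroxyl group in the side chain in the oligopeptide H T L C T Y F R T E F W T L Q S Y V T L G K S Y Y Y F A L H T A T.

14

The –OH-bearing residues are Ser, Thr (aliphatic alcohols), and Tyr (phenol).
Matching residues: T2, T5, Y6, T9, T13, S16, Y17, T19, S23, Y24, Y25, Y26, T31, T33.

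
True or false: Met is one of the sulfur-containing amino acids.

True

Only Cys (C) and Met (M) have a sulfur atom in the side chain.
Methionine is in this group.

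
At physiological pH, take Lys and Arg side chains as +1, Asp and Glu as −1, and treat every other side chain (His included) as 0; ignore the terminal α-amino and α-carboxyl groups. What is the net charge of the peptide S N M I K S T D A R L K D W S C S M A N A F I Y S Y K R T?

Positive (K, R): K5, R10, K12, K27, R28 → +5.
Negative (D, E): D8, D13 → −2.
Net charge = (+5) + (−2) = +3.

+3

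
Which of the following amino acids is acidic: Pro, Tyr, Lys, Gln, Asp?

Asp

The acidic residues are Asp (D) and Glu (E), whose side chains end in a carboxylate group.
Of the listed options, only Asp belongs to this group.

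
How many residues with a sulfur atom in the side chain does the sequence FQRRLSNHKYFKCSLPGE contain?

1

Only Cys (C) and Met (M) have a sulfur atom in the side chain.
Matching residues: C13.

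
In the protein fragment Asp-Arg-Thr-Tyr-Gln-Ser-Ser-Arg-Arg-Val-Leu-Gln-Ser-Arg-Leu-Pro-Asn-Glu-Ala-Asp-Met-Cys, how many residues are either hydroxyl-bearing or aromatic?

Hydroxyl-bearing: S, T, Y. Aromatic: F, W, Y.
Hydroxyl-bearing residues here: Thr3, Tyr4, Ser6, Ser7, Ser13 (5).
Aromatic residues here: Tyr4 (1).
Y is in both groups, so the 1 Y residue must not be double-counted.
Total = 5 + 1 − 1 = 5.

5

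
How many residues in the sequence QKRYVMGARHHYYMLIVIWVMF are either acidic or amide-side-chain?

Acidic: D, E. Amide-side-chain: N, Q.
Acidic residues here: none (0).
Amide-side-chain residues here: Q1 (1).
The two groups share no amino acid, so total = 0 + 1 = 1.

1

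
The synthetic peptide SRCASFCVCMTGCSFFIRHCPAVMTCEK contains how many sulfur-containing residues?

The sulfur-bearing residues are cysteine (–SH) and methionine (–S–CH₃).
Matching residues: C3, C7, C9, M10, C13, C20, M24, C26.

8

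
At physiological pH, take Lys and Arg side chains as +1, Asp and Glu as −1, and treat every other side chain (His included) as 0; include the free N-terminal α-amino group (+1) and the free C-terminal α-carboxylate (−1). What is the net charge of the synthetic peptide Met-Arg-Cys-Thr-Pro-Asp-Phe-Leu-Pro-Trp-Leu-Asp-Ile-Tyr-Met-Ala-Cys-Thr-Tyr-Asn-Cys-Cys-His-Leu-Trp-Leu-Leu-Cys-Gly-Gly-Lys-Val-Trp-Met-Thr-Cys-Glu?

Positive (K, R): Arg2, Lys31 → +2.
Negative (D, E): Asp6, Asp12, Glu37 → −3.
The N-terminus (+1) and C-terminus (−1) cancel.
Net charge = (+2) + (−3) = −1.

-1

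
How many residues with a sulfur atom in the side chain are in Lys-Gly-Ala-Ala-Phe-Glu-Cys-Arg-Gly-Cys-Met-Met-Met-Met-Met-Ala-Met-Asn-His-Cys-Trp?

9

Cysteine (C, thiol) and methionine (M, thioether) are the two sulfur-containing amino acids.
Matching residues: Cys7, Cys10, Met11, Met12, Met13, Met14, Met15, Met17, Cys20.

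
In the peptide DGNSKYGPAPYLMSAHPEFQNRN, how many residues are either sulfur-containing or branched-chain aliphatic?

2

Sulfur-containing: C, M. Branched-chain aliphatic: I, L, V.
Sulfur-containing residues here: M13 (1).
Branched-chain aliphatic residues here: L12 (1).
The two groups share no amino acid, so total = 1 + 1 = 2.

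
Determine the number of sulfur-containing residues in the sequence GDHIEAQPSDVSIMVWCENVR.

2

The sulfur-bearing residues are cysteine (–SH) and methionine (–S–CH₃).
Matching residues: M14, C17.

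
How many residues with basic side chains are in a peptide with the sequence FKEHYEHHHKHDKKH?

10

K, R, and H are the three residues with basic side chains (ε-amine, guanidinium, and imidazole respectively).
Matching residues: K2, H4, H7, H8, H9, K10, H11, K13, K14, H15.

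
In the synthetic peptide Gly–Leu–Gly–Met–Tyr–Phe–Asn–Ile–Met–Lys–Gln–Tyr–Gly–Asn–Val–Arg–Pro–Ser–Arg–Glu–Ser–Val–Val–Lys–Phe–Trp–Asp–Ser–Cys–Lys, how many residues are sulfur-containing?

3

The sulfur-bearing residues are cysteine (–SH) and methionine (–S–CH₃).
Matching residues: Met4, Met9, Cys29.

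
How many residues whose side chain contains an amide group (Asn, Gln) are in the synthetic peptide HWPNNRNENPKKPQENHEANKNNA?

9

Matching residues: N4, N5, N7, N9, Q14, N16, N20, N22, N23.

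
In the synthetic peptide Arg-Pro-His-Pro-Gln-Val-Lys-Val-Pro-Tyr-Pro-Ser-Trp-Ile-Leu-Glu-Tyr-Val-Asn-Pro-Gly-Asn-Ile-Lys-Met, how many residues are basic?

K, R, and H are the three residues with basic side chains (ε-amine, guanidinium, and imidazole respectively).
Matching residues: Arg1, His3, Lys7, Lys24.

4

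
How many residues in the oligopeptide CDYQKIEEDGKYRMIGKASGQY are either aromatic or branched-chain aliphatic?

Aromatic: F, W, Y. Branched-chain aliphatic: I, L, V.
Aromatic residues here: Y3, Y12, Y22 (3).
Branched-chain aliphatic residues here: I6, I15 (2).
The two groups share no amino acid, so total = 3 + 2 = 5.

5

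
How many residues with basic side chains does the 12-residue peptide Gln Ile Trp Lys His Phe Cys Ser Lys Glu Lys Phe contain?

The basic amino acids are Lys (K), Arg (R), and His (H).
Matching residues: Lys4, His5, Lys9, Lys11.

4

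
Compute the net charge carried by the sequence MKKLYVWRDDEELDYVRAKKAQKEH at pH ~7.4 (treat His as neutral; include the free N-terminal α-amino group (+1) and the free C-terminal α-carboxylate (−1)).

+1

Near pH 7.4, K and R contribute +1 each, D and E contribute −1 each, and every other side chain (His included, as stated) is uncharged.
Positive (K, R): K2, K3, R8, R17, K19, K20, K23 → +7.
Negative (D, E): D9, D10, E11, E12, D14, E24 → −6.
The N-terminus (+1) and C-terminus (−1) cancel.
Net charge = (+7) + (−6) = +1.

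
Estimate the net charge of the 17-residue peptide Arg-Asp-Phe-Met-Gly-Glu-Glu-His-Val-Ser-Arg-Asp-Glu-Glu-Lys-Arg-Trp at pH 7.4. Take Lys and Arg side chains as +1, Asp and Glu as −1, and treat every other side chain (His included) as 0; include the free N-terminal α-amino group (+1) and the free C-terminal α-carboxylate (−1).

-2

Positive (K, R): Arg1, Arg11, Lys15, Arg16 → +4.
Negative (D, E): Asp2, Glu6, Glu7, Asp12, Glu13, Glu14 → −6.
The N-terminus (+1) and C-terminus (−1) cancel.
Net charge = (+4) + (−6) = −2.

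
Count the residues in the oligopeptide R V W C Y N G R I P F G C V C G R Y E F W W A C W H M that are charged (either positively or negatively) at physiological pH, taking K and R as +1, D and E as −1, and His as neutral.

4

Charged side chains at pH ~7.4: K, R (positive); D, E (negative).
Matching residues: R1, R8, R17, E19.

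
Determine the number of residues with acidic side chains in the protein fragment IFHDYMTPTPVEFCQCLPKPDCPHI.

3

Only D (aspartate) and E (glutamate) carry a side-chain carboxylic acid.
Matching residues: D4, E12, D21.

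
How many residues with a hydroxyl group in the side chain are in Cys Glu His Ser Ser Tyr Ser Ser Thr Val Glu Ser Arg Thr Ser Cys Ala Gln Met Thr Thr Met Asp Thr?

12

Serine (S), threonine (T), and tyrosine (Y) each carry a hydroxyl group on the side chain.
Matching residues: Ser4, Ser5, Tyr6, Ser7, Ser8, Thr9, Ser12, Thr14, Ser15, Thr20, Thr21, Thr24.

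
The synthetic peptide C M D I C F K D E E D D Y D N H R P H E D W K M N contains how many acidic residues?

The acidic residues are Asp (D) and Glu (E), whose side chains end in a carboxylate group.
Matching residues: D3, D8, E9, E10, D11, D12, D14, E20, D21.

9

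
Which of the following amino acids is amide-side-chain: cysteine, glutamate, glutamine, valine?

glutamine

The amide-side-chain residues are Asn (N) and Gln (Q).
Of the listed options, only glutamine belongs to this group.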